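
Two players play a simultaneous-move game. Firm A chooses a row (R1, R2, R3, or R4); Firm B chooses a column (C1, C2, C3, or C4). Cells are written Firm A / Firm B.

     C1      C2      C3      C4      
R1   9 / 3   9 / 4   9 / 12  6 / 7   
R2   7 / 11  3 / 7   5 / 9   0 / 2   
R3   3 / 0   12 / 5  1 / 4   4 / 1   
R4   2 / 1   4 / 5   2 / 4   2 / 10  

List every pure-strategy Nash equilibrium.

A profile is a Nash equilibrium when each player is best-responding to the other.
Firm A's best responses — vs C1: R1 (payoff 9); vs C2: R3 (payoff 12); vs C3: R1 (payoff 9); vs C4: R1 (payoff 6).
Firm B's best responses — vs R1: C3 (payoff 12); vs R2: C1 (payoff 11); vs R3: C2 (payoff 5); vs R4: C4 (payoff 10).
Mutual best responses occur at (R1, C3) and (R3, C2); at each, neither player gains by switching.

(R1, C3) and (R3, C2)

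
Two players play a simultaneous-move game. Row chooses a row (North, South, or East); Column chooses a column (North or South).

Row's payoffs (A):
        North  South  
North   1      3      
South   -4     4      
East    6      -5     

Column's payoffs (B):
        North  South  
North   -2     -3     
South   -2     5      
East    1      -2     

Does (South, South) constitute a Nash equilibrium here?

Yes

Holding Column at South: Row gets 4 from South, versus 3 from North, -5 from East. No profitable deviation for Row.
Holding Row at South: Column gets 5 from South, versus -2 from North. No profitable deviation for Column either.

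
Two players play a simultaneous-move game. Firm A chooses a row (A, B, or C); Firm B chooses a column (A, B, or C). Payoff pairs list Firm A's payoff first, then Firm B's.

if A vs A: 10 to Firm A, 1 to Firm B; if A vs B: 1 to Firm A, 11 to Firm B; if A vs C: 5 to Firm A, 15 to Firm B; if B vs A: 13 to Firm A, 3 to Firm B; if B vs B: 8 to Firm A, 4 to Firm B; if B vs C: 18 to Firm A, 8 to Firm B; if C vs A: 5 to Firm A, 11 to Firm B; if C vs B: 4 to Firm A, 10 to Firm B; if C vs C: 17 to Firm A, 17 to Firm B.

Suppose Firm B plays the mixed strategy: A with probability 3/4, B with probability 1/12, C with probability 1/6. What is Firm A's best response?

B

Compute Firm A's expected payoff from each pure strategy against the given mix.
A: (3/4)·10 + (1/12)·1 + (1/6)·5 = 101/12
B: (3/4)·13 + (1/12)·8 + (1/6)·18 = 161/12
C: (3/4)·5 + (1/12)·4 + (1/6)·17 = 83/12
Highest expected payoff is 161/12, from B.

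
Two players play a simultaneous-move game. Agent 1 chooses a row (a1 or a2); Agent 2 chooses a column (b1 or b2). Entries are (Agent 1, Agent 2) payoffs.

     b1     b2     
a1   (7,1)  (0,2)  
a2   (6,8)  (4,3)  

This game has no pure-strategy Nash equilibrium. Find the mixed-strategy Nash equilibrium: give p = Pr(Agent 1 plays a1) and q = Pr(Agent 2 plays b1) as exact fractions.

In a mixed NE each player is indifferent between their pure strategies, so the opponent's mix sets the indifference.
Agent 2 indifferent between b1 and b2: p·1 + (1−p)·8 = p·2 + (1−p)·3 ⟹ 8 + (-7)p = 3 + (-1)p ⟹ p = 5/6.
Agent 1 indifferent between a1 and a2: q·7 + (1−q)·0 = q·6 + (1−q)·4 ⟹ 0 + 7q = 4 + 2q ⟹ q = 4/5.

p = 5/6, q = 4/5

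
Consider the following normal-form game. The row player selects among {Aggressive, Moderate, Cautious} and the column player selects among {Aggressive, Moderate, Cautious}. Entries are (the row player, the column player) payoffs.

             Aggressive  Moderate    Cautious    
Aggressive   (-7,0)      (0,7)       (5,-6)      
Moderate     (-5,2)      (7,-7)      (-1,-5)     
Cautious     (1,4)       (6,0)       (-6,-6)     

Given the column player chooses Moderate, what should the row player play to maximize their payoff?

Moderate

With the column player fixed at Moderate, the row player's payoffs are: Aggressive → 0, Moderate → 7, Cautious → 6.
The maximum is 7, achieved by Moderate.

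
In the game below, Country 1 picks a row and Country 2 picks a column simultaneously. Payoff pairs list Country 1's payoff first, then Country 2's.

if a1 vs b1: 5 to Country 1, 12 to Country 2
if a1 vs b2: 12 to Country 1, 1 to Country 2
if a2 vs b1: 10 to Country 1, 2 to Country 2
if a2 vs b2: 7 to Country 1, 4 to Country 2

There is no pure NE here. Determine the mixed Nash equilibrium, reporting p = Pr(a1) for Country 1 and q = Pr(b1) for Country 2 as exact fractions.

p = 2/13, q = 1/2

In a mixed NE each player is indifferent between their pure strategies, so the opponent's mix sets the indifference.
Country 2 indifferent between b1 and b2: p·12 + (1−p)·2 = p·1 + (1−p)·4 ⟹ 2 + 10p = 4 + (-3)p ⟹ p = 2/13.
Country 1 indifferent between a1 and a2: q·5 + (1−q)·12 = q·10 + (1−q)·7 ⟹ 12 + (-7)q = 7 + 3q ⟹ q = 1/2.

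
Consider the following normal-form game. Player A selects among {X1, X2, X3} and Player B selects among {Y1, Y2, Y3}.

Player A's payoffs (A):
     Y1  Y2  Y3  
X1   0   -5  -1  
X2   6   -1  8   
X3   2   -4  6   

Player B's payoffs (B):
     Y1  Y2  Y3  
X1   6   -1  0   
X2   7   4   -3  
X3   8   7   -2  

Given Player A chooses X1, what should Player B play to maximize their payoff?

With Player A fixed at X1, Player B's payoffs are: Y1 → 6, Y2 → -1, Y3 → 0.
The maximum is 6, achieved by Y1.

Y1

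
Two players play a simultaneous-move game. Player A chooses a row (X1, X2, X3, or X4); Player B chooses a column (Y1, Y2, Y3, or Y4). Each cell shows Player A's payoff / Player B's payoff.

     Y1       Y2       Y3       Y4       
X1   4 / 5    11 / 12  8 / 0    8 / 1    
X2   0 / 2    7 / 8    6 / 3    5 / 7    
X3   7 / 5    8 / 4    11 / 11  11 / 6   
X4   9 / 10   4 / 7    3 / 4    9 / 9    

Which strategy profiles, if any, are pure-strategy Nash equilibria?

Check mutual best responses: a cell is a NE iff neither player can gain by unilaterally deviating.
Player A's best responses — vs Y1: X4 (payoff 9); vs Y2: X1 (payoff 11); vs Y3: X3 (payoff 11); vs Y4: X3 (payoff 11).
Player B's best responses — vs X1: Y2 (payoff 12); vs X2: Y2 (payoff 8); vs X3: Y3 (payoff 11); vs X4: Y1 (payoff 10).
Mutual best responses occur at (X1, Y2), (X3, Y3), and (X4, Y1); at each, neither player gains by switching.

(X1, Y2), (X3, Y3), and (X4, Y1)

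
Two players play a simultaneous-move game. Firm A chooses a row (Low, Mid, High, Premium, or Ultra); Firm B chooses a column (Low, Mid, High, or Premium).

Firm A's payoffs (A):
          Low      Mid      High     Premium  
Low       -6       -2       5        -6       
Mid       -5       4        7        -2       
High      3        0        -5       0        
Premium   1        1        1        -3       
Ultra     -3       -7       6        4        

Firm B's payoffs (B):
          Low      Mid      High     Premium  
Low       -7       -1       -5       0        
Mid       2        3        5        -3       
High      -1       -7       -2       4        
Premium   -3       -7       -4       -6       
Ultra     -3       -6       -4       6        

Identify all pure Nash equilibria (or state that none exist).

Check mutual best responses: a cell is a NE iff neither player can gain by unilaterally deviating.
Firm A's best responses — vs Low: High (payoff 3); vs Mid: Mid (payoff 4); vs High: Mid (payoff 7); vs Premium: Ultra (payoff 4).
Firm B's best responses — vs Low: Premium (payoff 0); vs Mid: High (payoff 5); vs High: Premium (payoff 4); vs Premium: Low (payoff -3); vs Ultra: Premium (payoff 6).
Mutual best responses occur at (Mid, High) and (Ultra, Premium); at each, neither player gains by switching.

(Mid, High) and (Ultra, Premium)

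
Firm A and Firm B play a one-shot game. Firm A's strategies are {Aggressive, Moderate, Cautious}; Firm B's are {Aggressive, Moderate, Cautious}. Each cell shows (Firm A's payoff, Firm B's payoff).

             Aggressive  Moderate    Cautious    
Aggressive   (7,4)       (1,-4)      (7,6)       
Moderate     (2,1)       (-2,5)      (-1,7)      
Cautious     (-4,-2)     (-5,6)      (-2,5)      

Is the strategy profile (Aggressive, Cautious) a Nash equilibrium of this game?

Holding Firm B at Cautious: Firm A gets 7 from Aggressive, versus -1 from Moderate, -2 from Cautious. No profitable deviation for Firm A.
Holding Firm A at Aggressive: Firm B gets 6 from Cautious, versus 4 from Aggressive, -4 from Moderate. No profitable deviation for Firm B either.

Yes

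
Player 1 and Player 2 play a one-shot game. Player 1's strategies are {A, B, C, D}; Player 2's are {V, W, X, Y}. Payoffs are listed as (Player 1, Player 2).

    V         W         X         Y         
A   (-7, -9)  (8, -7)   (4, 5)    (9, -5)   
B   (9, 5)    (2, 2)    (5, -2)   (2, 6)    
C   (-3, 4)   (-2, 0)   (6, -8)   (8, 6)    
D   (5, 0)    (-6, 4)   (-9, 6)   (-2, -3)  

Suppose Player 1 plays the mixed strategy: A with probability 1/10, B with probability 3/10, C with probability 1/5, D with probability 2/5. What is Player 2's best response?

W

Compute Player 2's expected payoff from each pure strategy against the given mix.
V: (1/10)·(-9) + (3/10)·5 + (1/5)·4 + (2/5)·0 = 7/5
W: (1/10)·(-7) + (3/10)·2 + (1/5)·0 + (2/5)·4 = 3/2
X: (1/10)·5 + (3/10)·(-2) + (1/5)·(-8) + (2/5)·6 = 7/10
Y: (1/10)·(-5) + (3/10)·6 + (1/5)·6 + (2/5)·(-3) = 13/10
Highest expected payoff is 3/2, from W.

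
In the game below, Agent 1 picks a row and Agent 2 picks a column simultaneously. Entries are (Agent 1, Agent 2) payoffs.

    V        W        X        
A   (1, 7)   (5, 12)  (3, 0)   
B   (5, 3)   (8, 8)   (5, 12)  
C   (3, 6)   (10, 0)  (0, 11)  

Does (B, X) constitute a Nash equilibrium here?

Holding Agent 2 at X: Agent 1 gets 5 from B, versus 3 from A, 0 from C. No profitable deviation for Agent 1.
Holding Agent 1 at B: Agent 2 gets 12 from X, versus 3 from V, 8 from W. No profitable deviation for Agent 2 either.

Yes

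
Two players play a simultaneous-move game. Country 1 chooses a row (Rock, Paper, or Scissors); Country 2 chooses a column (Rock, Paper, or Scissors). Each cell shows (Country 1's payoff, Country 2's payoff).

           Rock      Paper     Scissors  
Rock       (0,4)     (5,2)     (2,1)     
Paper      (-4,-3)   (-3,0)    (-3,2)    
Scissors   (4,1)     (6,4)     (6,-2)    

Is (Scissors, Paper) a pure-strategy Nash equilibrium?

Yes

Holding Country 2 at Paper: Country 1 gets 6 from Scissors, versus 5 from Rock, -3 from Paper. No profitable deviation for Country 1.
Holding Country 1 at Scissors: Country 2 gets 4 from Paper, versus 1 from Rock, -2 from Scissors. No profitable deviation for Country 2 either.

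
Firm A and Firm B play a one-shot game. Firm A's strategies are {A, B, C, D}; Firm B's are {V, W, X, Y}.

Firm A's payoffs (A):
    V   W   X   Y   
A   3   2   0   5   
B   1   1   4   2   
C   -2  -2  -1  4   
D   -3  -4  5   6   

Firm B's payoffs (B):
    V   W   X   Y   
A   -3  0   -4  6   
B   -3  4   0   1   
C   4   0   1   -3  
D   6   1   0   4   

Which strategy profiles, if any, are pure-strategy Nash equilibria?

A profile is a Nash equilibrium when each player is best-responding to the other.
Firm A's best responses — vs V: A (payoff 3); vs W: A (payoff 2); vs X: D (payoff 5); vs Y: D (payoff 6).
Firm B's best responses — vs A: Y (payoff 6); vs B: W (payoff 4); vs C: V (payoff 4); vs D: V (payoff 6).
No cell has both players best-responding. For instance, Firm A's best reply to Y is D, but against D Firm B prefers V over Y.

No pure-strategy Nash equilibrium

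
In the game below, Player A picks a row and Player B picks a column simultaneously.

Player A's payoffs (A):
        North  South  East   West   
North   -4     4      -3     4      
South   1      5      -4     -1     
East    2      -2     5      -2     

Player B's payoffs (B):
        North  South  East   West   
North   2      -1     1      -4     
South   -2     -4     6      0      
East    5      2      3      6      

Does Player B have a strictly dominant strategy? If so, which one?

No strictly dominant strategy

A strategy is strictly dominant if it gives Player B a strictly higher payoff than every other strategy, against every choice by the opponent.
North is not dominant: against South, East gives 6 > -2.
South is not dominant: against North, North gives 2 > -1.
East is not dominant: against North, North gives 2 > 1.
West is not dominant: against North, North gives 2 > -4.
No single strategy is best against every opponent action.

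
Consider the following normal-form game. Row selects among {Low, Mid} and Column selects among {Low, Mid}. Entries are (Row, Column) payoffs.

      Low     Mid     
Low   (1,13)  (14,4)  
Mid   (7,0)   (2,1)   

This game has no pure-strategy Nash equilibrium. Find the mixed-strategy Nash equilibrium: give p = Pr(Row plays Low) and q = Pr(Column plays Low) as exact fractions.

p = 1/10, q = 2/3

Each player's mixing probability is pinned down by making the *other* player indifferent.
Column indifferent between Low and Mid: p·13 + (1−p)·0 = p·4 + (1−p)·1 ⟹ 0 + 13p = 1 + 3p ⟹ p = 1/10.
Row indifferent between Low and Mid: q·1 + (1−q)·14 = q·7 + (1−q)·2 ⟹ 14 + (-13)q = 2 + 5q ⟹ q = 2/3.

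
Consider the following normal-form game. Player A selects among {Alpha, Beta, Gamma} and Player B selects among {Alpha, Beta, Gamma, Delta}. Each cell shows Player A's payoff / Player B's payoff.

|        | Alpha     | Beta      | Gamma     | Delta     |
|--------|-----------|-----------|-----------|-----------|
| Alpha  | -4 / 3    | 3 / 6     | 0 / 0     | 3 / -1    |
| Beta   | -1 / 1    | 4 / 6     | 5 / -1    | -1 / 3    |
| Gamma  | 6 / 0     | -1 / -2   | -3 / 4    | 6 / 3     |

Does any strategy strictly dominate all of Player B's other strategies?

No strictly dominant strategy

Check whether one of Player B's strategies beats all alternatives regardless of what the opponent does.
Alpha is not dominant: against Alpha, Beta gives 6 > 3.
Beta is not dominant: against Gamma, Alpha gives 0 > -2.
Gamma is not dominant: against Alpha, Alpha gives 3 > 0.
Delta is not dominant: against Alpha, Alpha gives 3 > -1.
No single strategy is best against every opponent action.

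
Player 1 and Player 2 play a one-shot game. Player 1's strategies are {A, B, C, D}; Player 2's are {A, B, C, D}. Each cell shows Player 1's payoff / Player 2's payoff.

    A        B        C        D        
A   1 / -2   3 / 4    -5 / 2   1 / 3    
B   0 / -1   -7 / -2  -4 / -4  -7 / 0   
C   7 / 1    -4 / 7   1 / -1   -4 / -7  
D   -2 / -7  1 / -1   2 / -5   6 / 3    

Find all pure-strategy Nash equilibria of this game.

(A, B) and (D, D)

A profile is a Nash equilibrium when each player is best-responding to the other.
Player 1's best responses — vs A: C (payoff 7); vs B: A (payoff 3); vs C: D (payoff 2); vs D: D (payoff 6).
Player 2's best responses — vs A: B (payoff 4); vs B: D (payoff 0); vs C: B (payoff 7); vs D: D (payoff 3).
Mutual best responses occur at (A, B) and (D, D); at each, neither player gains by switching.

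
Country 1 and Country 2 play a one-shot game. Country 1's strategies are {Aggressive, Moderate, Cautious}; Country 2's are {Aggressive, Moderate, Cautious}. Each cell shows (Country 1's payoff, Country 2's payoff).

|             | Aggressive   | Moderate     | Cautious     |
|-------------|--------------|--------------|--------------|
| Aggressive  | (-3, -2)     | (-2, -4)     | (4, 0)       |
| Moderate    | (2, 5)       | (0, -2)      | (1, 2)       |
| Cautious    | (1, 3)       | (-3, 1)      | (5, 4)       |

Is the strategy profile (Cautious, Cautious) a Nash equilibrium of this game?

Holding Country 2 at Cautious: Country 1 gets 5 from Cautious, versus 4 from Aggressive, 1 from Moderate. No profitable deviation for Country 1.
Holding Country 1 at Cautious: Country 2 gets 4 from Cautious, versus 3 from Aggressive, 1 from Moderate. No profitable deviation for Country 2 either.

Yes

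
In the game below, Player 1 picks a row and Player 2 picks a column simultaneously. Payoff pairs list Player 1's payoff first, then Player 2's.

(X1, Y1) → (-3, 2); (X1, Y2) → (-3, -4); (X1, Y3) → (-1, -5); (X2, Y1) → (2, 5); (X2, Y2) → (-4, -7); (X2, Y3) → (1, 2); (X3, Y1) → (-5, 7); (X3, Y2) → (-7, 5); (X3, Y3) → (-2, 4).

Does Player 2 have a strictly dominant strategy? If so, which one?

Check whether one of Player 2's strategies beats all alternatives regardless of what the opponent does.
Y1 strictly dominates: vs X1: 2 > each of {-4, -5}; vs X2: 5 > each of {-7, 2}; vs X3: 7 > each of {5, 4}.

Y1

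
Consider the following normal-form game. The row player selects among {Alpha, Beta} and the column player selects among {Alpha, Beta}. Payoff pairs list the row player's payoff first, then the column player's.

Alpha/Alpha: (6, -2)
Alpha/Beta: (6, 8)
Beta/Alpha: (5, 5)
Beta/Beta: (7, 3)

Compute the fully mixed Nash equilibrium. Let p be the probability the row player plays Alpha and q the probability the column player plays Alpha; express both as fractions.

In a mixed NE each player is indifferent between their pure strategies, so the opponent's mix sets the indifference.
The column player indifferent between Alpha and Beta: p·(-2) + (1−p)·5 = p·8 + (1−p)·3 ⟹ 5 + (-7)p = 3 + 5p ⟹ p = 1/6.
The row player indifferent between Alpha and Beta: q·6 + (1−q)·6 = q·5 + (1−q)·7 ⟹ 6 + 0q = 7 + (-2)q ⟹ q = 1/2.

p = 1/6, q = 1/2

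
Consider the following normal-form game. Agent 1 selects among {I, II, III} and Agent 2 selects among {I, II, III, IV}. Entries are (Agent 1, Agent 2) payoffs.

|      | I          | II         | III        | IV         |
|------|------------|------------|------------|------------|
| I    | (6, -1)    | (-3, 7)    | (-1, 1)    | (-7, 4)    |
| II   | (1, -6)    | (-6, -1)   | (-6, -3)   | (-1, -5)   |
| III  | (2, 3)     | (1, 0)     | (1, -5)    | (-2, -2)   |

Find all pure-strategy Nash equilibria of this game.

No pure-strategy Nash equilibrium

Find each player's best response to every opponent strategy; NE are the intersections.
Agent 1's best responses — vs I: I (payoff 6); vs II: III (payoff 1); vs III: III (payoff 1); vs IV: II (payoff -1).
Agent 2's best responses — vs I: II (payoff 7); vs II: II (payoff -1); vs III: I (payoff 3).
No cell has both players best-responding. For instance, Agent 1's best reply to III is III, but against III Agent 2 prefers I over III.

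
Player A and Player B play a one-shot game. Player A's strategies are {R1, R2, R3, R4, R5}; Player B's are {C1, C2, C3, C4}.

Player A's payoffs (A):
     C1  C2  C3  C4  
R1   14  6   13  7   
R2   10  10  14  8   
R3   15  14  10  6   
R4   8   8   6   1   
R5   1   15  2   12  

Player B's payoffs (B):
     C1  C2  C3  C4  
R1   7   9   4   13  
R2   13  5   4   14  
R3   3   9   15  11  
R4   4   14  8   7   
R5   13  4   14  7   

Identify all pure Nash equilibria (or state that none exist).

No pure-strategy Nash equilibrium

Find each player's best response to every opponent strategy; NE are the intersections.
Player A's best responses — vs C1: R3 (payoff 15); vs C2: R5 (payoff 15); vs C3: R2 (payoff 14); vs C4: R5 (payoff 12).
Player B's best responses — vs R1: C4 (payoff 13); vs R2: C4 (payoff 14); vs R3: C3 (payoff 15); vs R4: C2 (payoff 14); vs R5: C3 (payoff 14).
No cell has both players best-responding. For instance, Player A's best reply to C2 is R5, but against R5 Player B prefers C3 over C2.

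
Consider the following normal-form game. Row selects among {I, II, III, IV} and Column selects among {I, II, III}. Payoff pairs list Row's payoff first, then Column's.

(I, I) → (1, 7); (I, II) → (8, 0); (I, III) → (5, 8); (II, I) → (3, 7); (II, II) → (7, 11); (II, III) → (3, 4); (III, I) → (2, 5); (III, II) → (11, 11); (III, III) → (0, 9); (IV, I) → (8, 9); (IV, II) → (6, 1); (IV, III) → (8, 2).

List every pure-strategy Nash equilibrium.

A profile is a Nash equilibrium when each player is best-responding to the other.
Row's best responses — vs I: IV (payoff 8); vs II: III (payoff 11); vs III: IV (payoff 8).
Column's best responses — vs I: III (payoff 8); vs II: II (payoff 11); vs III: II (payoff 11); vs IV: I (payoff 9).
Mutual best responses occur at (III, II) and (IV, I); at each, neither player gains by switching.

(III, II) and (IV, I)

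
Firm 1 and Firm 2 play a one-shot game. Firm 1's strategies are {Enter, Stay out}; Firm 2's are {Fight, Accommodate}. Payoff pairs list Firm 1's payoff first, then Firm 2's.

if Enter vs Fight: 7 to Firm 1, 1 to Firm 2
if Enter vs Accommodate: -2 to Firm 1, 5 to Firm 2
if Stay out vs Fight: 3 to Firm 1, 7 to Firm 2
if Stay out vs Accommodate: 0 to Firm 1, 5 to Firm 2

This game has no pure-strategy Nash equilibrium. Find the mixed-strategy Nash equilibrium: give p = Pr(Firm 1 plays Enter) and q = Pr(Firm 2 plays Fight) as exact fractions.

Each player's mixing probability is pinned down by making the *other* player indifferent.
Firm 2 indifferent between Fight and Accommodate: p·1 + (1−p)·7 = p·5 + (1−p)·5 ⟹ 7 + (-6)p = 5 + 0p ⟹ p = 1/3.
Firm 1 indifferent between Enter and Stay out: q·7 + (1−q)·(-2) = q·3 + (1−q)·0 ⟹ (-2) + 9q = 0 + 3q ⟹ q = 1/3.

p = 1/3, q = 1/3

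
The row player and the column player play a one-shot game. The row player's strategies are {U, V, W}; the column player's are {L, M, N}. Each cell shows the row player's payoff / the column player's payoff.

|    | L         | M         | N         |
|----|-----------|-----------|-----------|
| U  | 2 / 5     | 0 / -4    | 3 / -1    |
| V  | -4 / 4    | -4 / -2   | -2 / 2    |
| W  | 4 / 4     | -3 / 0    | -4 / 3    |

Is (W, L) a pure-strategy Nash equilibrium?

Yes

Holding the column player at L: the row player gets 4 from W, versus 2 from U, -4 from V. No profitable deviation for the row player.
Holding the row player at W: the column player gets 4 from L, versus 0 from M, 3 from N. No profitable deviation for the column player either.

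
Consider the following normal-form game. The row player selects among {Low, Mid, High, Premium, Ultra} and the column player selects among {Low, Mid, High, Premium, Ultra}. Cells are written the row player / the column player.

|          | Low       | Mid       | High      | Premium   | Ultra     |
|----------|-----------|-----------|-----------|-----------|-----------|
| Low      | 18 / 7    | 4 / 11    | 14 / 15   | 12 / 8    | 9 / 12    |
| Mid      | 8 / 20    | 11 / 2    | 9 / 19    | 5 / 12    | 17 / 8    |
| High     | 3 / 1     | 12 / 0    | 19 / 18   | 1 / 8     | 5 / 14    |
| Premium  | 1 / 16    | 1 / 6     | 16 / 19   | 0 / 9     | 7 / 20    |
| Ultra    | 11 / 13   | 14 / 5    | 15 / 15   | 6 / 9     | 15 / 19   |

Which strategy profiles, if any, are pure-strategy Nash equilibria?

Check mutual best responses: a cell is a NE iff neither player can gain by unilaterally deviating.
The row player's best responses — vs Low: Low (payoff 18); vs Mid: Ultra (payoff 14); vs High: High (payoff 19); vs Premium: Low (payoff 12); vs Ultra: Mid (payoff 17).
The column player's best responses — vs Low: High (payoff 15); vs Mid: Low (payoff 20); vs High: High (payoff 18); vs Premium: Ultra (payoff 20); vs Ultra: Ultra (payoff 19).
The only mutual best response is (High, High); neither player gains by switching there.

(High, High)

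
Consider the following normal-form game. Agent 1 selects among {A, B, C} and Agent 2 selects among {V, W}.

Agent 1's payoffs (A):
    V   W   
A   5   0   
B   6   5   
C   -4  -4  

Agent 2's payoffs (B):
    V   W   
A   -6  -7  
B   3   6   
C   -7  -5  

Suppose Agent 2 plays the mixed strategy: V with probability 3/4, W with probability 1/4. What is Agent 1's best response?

Agent 1's best reply maximizes expected payoff against the mix.
A: (3/4)·5 + (1/4)·0 = 15/4
B: (3/4)·6 + (1/4)·5 = 23/4
C: (3/4)·(-4) + (1/4)·(-4) = -4
Highest expected payoff is 23/4, from B.

B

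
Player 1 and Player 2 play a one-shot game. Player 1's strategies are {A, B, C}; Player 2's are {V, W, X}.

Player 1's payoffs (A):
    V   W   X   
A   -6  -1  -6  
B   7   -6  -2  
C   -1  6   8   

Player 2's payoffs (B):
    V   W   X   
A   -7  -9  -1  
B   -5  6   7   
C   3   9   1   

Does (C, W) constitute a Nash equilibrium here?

Yes

Holding Player 2 at W: Player 1 gets 6 from C, versus -1 from A, -6 from B. No profitable deviation for Player 1.
Holding Player 1 at C: Player 2 gets 9 from W, versus 3 from V, 1 from X. No profitable deviation for Player 2 either.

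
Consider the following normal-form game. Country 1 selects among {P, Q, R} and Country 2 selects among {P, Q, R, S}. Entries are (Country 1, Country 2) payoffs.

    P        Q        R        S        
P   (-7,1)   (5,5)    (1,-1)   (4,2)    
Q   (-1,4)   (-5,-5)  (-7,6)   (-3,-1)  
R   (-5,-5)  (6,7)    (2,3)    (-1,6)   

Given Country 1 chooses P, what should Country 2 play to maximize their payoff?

With Country 1 fixed at P, Country 2's payoffs are: P → 1, Q → 5, R → -1, S → 2.
The maximum is 5, achieved by Q.

Q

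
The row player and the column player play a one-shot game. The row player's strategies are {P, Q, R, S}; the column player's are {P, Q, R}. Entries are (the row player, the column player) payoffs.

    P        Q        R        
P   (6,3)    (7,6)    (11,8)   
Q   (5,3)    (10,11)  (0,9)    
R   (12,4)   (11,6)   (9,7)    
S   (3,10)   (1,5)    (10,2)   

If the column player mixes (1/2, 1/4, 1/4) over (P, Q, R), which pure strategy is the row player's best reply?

R

The row player's best reply maximizes expected payoff against the mix.
P: (1/2)·6 + (1/4)·7 + (1/4)·11 = 15/2
Q: (1/2)·5 + (1/4)·10 + (1/4)·0 = 5
R: (1/2)·12 + (1/4)·11 + (1/4)·9 = 11
S: (1/2)·3 + (1/4)·1 + (1/4)·10 = 17/4
Highest expected payoff is 11, from R.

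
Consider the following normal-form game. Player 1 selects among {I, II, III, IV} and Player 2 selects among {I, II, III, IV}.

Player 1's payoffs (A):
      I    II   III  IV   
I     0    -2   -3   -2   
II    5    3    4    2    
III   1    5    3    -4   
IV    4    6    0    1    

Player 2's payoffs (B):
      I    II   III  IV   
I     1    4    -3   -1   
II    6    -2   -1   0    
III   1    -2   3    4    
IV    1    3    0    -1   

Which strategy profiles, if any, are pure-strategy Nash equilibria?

Find each player's best response to every opponent strategy; NE are the intersections.
Player 1's best responses — vs I: II (payoff 5); vs II: IV (payoff 6); vs III: II (payoff 4); vs IV: II (payoff 2).
Player 2's best responses — vs I: II (payoff 4); vs II: I (payoff 6); vs III: IV (payoff 4); vs IV: II (payoff 3).
Mutual best responses occur at (II, I) and (IV, II); at each, neither player gains by switching.

(II, I) and (IV, II)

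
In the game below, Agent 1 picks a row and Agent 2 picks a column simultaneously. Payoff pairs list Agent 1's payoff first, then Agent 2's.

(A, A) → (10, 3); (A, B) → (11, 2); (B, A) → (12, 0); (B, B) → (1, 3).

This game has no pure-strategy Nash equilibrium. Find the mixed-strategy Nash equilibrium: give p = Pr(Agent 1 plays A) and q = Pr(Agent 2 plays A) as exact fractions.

p = 3/4, q = 5/6

Each player's mixing probability is pinned down by making the *other* player indifferent.
Agent 2 indifferent between A and B: p·3 + (1−p)·0 = p·2 + (1−p)·3 ⟹ 0 + 3p = 3 + (-1)p ⟹ p = 3/4.
Agent 1 indifferent between A and B: q·10 + (1−q)·11 = q·12 + (1−q)·1 ⟹ 11 + (-1)q = 1 + 11q ⟹ q = 5/6.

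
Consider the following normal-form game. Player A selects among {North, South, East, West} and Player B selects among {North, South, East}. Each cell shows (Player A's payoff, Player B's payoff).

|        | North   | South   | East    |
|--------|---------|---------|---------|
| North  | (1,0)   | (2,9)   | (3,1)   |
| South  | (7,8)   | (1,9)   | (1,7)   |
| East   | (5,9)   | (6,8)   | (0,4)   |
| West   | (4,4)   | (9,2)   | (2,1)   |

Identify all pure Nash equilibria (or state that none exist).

Find each player's best response to every opponent strategy; NE are the intersections.
Player A's best responses — vs North: South (payoff 7); vs South: West (payoff 9); vs East: North (payoff 3).
Player B's best responses — vs North: South (payoff 9); vs South: South (payoff 9); vs East: North (payoff 9); vs West: North (payoff 4).
No cell has both players best-responding. For instance, Player A's best reply to East is North, but against North Player B prefers South over East.

No pure-strategy Nash equilibrium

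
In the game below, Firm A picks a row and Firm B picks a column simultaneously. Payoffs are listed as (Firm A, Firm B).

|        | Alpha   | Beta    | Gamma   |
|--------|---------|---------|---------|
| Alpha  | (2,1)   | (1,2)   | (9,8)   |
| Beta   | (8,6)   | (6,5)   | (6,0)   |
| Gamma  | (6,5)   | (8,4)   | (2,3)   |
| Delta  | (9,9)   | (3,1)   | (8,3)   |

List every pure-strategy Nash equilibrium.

(Alpha, Gamma) and (Delta, Alpha)

Find each player's best response to every opponent strategy; NE are the intersections.
Firm A's best responses — vs Alpha: Delta (payoff 9); vs Beta: Gamma (payoff 8); vs Gamma: Alpha (payoff 9).
Firm B's best responses — vs Alpha: Gamma (payoff 8); vs Beta: Alpha (payoff 6); vs Gamma: Alpha (payoff 5); vs Delta: Alpha (payoff 9).
Mutual best responses occur at (Alpha, Gamma) and (Delta, Alpha); at each, neither player gains by switching.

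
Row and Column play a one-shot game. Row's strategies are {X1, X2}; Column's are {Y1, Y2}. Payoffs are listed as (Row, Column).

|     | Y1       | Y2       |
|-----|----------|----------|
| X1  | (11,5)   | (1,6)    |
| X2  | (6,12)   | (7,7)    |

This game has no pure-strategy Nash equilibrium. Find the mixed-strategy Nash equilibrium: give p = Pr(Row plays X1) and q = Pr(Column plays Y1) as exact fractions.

In a mixed NE each player is indifferent between their pure strategies, so the opponent's mix sets the indifference.
Column indifferent between Y1 and Y2: p·5 + (1−p)·12 = p·6 + (1−p)·7 ⟹ 12 + (-7)p = 7 + (-1)p ⟹ p = 5/6.
Row indifferent between X1 and X2: q·11 + (1−q)·1 = q·6 + (1−q)·7 ⟹ 1 + 10q = 7 + (-1)q ⟹ q = 6/11.

p = 5/6, q = 6/11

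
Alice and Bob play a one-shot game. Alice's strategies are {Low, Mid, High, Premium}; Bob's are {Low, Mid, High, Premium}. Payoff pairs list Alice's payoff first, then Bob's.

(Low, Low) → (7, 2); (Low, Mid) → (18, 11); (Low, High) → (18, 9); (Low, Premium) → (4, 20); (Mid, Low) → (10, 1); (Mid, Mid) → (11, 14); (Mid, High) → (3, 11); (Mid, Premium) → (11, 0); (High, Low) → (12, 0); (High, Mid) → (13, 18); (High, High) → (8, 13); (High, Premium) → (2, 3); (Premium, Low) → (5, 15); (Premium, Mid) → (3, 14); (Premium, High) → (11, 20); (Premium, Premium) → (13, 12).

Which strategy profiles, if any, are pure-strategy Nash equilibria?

There is no pure-strategy Nash equilibrium

A profile is a Nash equilibrium when each player is best-responding to the other.
Alice's best responses — vs Low: High (payoff 12); vs Mid: Low (payoff 18); vs High: Low (payoff 18); vs Premium: Premium (payoff 13).
Bob's best responses — vs Low: Premium (payoff 20); vs Mid: Mid (payoff 14); vs High: Mid (payoff 18); vs Premium: High (payoff 20).
No cell has both players best-responding. For instance, Alice's best reply to High is Low, but against Low Bob prefers Premium over High.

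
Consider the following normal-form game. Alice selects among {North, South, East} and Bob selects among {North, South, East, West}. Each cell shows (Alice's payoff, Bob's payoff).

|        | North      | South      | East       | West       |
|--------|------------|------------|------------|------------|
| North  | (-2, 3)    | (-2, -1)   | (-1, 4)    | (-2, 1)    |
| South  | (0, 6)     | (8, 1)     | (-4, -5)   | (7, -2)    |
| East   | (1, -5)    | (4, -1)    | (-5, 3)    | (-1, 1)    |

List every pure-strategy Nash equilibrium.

(North, East)

A profile is a Nash equilibrium when each player is best-responding to the other.
Alice's best responses — vs North: East (payoff 1); vs South: South (payoff 8); vs East: North (payoff -1); vs West: South (payoff 7).
Bob's best responses — vs North: East (payoff 4); vs South: North (payoff 6); vs East: East (payoff 3).
The only mutual best response is (North, East); neither player gains by switching there.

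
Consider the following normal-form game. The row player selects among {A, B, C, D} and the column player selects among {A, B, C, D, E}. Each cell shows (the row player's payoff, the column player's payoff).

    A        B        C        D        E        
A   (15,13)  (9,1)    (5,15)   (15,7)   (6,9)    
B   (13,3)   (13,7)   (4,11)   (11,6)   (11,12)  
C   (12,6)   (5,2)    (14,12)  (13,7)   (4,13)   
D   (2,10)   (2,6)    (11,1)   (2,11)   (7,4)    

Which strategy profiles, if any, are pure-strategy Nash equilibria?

(B, E)

A profile is a Nash equilibrium when each player is best-responding to the other.
The row player's best responses — vs A: A (payoff 15); vs B: B (payoff 13); vs C: C (payoff 14); vs D: A (payoff 15); vs E: B (payoff 11).
The column player's best responses — vs A: C (payoff 15); vs B: E (payoff 12); vs C: E (payoff 13); vs D: D (payoff 11).
The only mutual best response is (B, E); neither player gains by switching there.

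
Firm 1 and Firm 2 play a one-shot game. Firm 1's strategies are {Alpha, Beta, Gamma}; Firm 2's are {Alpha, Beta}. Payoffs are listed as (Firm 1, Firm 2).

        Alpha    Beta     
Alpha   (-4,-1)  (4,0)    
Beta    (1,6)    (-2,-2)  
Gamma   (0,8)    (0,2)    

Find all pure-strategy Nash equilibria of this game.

(Alpha, Beta) and (Beta, Alpha)

Check mutual best responses: a cell is a NE iff neither player can gain by unilaterally deviating.
Firm 1's best responses — vs Alpha: Beta (payoff 1); vs Beta: Alpha (payoff 4).
Firm 2's best responses — vs Alpha: Beta (payoff 0); vs Beta: Alpha (payoff 6); vs Gamma: Alpha (payoff 8).
Mutual best responses occur at (Alpha, Beta) and (Beta, Alpha); at each, neither player gains by switching.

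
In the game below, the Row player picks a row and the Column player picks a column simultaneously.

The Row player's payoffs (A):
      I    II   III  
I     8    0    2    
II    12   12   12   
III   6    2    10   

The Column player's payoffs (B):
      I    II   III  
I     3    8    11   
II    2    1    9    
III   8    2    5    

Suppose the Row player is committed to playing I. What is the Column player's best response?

With the Row player fixed at I, the Column player's payoffs are: I → 3, II → 8, III → 11.
The maximum is 11, achieved by III.

III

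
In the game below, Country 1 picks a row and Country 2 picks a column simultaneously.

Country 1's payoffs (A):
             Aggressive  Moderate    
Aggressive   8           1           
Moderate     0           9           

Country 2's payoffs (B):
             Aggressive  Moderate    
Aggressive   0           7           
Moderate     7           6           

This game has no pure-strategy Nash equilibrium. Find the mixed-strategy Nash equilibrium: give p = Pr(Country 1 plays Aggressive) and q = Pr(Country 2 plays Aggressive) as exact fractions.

Each player's mixing probability is pinned down by making the *other* player indifferent.
Country 2 indifferent between Aggressive and Moderate: p·0 + (1−p)·7 = p·7 + (1−p)·6 ⟹ 7 + (-7)p = 6 + 1p ⟹ p = 1/8.
Country 1 indifferent between Aggressive and Moderate: q·8 + (1−q)·1 = q·0 + (1−q)·9 ⟹ 1 + 7q = 9 + (-9)q ⟹ q = 1/2.

p = 1/8, q = 1/2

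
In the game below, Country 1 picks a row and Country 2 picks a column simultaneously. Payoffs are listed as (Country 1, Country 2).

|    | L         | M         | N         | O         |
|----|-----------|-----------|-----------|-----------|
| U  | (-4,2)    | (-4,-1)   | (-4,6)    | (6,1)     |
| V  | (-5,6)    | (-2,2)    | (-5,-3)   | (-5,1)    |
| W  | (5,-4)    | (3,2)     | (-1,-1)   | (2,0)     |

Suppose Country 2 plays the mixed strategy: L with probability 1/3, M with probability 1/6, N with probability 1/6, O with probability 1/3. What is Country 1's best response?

W

Country 1's best reply maximizes expected payoff against the mix.
U: (1/3)·(-4) + (1/6)·(-4) + (1/6)·(-4) + (1/3)·6 = -2/3
V: (1/3)·(-5) + (1/6)·(-2) + (1/6)·(-5) + (1/3)·(-5) = -9/2
W: (1/3)·5 + (1/6)·3 + (1/6)·(-1) + (1/3)·2 = 8/3
Highest expected payoff is 8/3, from W.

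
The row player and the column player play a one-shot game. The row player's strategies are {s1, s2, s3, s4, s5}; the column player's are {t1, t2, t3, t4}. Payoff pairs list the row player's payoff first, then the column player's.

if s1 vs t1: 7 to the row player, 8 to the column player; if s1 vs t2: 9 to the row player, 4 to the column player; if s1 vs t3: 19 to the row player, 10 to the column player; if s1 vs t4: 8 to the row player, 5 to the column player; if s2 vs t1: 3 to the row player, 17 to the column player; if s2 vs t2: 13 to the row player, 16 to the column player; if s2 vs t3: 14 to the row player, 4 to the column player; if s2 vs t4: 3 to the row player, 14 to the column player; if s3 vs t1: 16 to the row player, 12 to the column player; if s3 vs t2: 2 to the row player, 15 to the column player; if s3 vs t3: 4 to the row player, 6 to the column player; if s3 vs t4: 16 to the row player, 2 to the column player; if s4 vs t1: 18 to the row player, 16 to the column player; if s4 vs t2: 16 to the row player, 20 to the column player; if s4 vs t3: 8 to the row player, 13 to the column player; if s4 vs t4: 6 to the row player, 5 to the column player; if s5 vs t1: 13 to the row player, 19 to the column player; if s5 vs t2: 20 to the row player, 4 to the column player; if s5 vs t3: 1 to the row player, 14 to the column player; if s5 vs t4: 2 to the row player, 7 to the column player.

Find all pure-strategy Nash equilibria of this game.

Find each player's best response to every opponent strategy; NE are the intersections.
The row player's best responses — vs t1: s4 (payoff 18); vs t2: s5 (payoff 20); vs t3: s1 (payoff 19); vs t4: s3 (payoff 16).
The column player's best responses — vs s1: t3 (payoff 10); vs s2: t1 (payoff 17); vs s3: t2 (payoff 15); vs s4: t2 (payoff 20); vs s5: t1 (payoff 19).
The only mutual best response is (s1, t3); neither player gains by switching there.

(s1, t3)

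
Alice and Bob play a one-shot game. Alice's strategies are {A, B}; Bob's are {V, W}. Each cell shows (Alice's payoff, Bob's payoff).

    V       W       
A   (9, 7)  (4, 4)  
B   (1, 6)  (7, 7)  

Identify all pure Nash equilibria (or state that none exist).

A profile is a Nash equilibrium when each player is best-responding to the other.
Alice's best responses — vs V: A (payoff 9); vs W: B (payoff 7).
Bob's best responses — vs A: V (payoff 7); vs B: W (payoff 7).
Mutual best responses occur at (A, V) and (B, W); at each, neither player gains by switching.

(A, V) and (B, W)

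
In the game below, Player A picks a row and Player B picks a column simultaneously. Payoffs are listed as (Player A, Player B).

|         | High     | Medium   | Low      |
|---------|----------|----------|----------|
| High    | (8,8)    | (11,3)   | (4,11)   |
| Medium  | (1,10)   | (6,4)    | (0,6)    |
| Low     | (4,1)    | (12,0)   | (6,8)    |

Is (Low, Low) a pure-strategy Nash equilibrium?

Holding Player B at Low: Player A gets 6 from Low, versus 4 from High, 0 from Medium. No profitable deviation for Player A.
Holding Player A at Low: Player B gets 8 from Low, versus 1 from High, 0 from Medium. No profitable deviation for Player B either.

Yes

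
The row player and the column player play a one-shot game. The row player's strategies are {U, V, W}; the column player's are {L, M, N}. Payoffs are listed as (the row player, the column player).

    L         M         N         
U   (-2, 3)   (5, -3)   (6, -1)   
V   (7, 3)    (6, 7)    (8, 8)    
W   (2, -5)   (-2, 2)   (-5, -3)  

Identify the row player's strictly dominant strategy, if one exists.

V

A strategy is strictly dominant if it gives the row player a strictly higher payoff than every other strategy, against every choice by the opponent.
V strictly dominates: vs L: 7 > each of {-2, 2}; vs M: 6 > each of {5, -2}; vs N: 8 > each of {6, -5}.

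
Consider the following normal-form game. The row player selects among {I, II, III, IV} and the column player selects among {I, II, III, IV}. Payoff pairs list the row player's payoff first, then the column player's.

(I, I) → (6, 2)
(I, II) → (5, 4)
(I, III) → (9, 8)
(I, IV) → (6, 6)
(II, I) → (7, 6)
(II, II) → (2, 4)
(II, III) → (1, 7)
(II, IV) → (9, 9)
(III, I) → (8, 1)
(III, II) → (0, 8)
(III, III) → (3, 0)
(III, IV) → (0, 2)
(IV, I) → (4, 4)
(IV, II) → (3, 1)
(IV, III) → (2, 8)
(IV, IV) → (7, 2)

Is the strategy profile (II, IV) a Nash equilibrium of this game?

Holding the column player at IV: the row player gets 9 from II, versus 6 from I, 0 from III, 7 from IV. No profitable deviation for the row player.
Holding the row player at II: the column player gets 9 from IV, versus 6 from I, 4 from II, 7 from III. No profitable deviation for the column player either.

Yes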